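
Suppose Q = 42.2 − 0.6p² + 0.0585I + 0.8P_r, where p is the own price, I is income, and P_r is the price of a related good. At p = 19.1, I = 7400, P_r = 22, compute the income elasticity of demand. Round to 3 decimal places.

1.581

Q = 42.2 − 0.6(19.1)² + 0.0585(7400) + 0.8(22) = 42.2 − 218.886 + 432.9 + 17.6 = 273.814.
∂Q/∂I = +0.0585, so E_I = 0.0585·(7400/273.814) ≈ 1.581.
E_I > 1: normal good (luxury).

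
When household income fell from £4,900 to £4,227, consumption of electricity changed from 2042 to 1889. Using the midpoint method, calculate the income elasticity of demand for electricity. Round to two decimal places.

%ΔQ = (1889 − 2042)/[(2042+1889)/2] = -153/1965.5 ≈ -0.0778.
%ΔI = (4,227 − 4,900)/[(4,900+4,227)/2] = -673/4563.5 ≈ -0.1475.
E_I = %ΔQ/%ΔI ≈ 0.53.
E_I ∈ (0,1): normal good (necessity).

0.53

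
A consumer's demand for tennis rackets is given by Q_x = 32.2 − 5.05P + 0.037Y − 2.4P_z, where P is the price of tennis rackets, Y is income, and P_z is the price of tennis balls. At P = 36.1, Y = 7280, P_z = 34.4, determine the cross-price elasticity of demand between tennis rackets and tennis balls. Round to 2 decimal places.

-2.25

Evaluating quantity at (P, Y, P_z) gives Q_x = 32.2 − 5.05(36.1) + 0.037(7280) − 2.4(34.4) = 32.2 − 182.305 + 269.36 − 82.56 = 36.695.
∂Q_x/∂P_z = −2.4, so E_xy = -2.4·(34.4/36.695) ≈ -2.25.
E_xy < 0: the goods are complements.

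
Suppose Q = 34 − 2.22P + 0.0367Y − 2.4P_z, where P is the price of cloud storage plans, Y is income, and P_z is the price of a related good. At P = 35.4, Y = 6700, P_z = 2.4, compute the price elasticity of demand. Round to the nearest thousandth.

First evaluate Q: 34 − 2.22(35.4) + 0.0367(6700) − 2.4(2.4) = 34 − 78.588 + 245.89 − 5.76 = 195.542.
∂Q/∂P = −2.22, so E_p = (−2.22)·(35.4/195.542) ≈ -0.402.
|E_p| < 1: demand is inelastic.

-0.402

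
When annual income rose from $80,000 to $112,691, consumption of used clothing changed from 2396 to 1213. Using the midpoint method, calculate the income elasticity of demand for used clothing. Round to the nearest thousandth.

-1.932

%ΔQ = (1213 − 2396)/[(2396+1213)/2] = -1183/1804.5 ≈ -0.6556.
%ΔI = (112,691 − 80,000)/[(80,000+112,691)/2] = 32691/96345.5 ≈ 0.3393.
E_I = %ΔQ/%ΔI ≈ -1.932.
E_I < 0: inferior good.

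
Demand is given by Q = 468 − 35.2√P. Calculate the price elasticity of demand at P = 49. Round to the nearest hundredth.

-0.56

At P = 49, Q = 221.6.
dQ/dP = −35.2/(2√P) = −35.2/(2·7).
Point elasticity E = (dQ/dP)·(P/Q) = -2.5143 × 49/221.6 ≈ -0.56.
|E| < 1, so demand is inelastic at this price.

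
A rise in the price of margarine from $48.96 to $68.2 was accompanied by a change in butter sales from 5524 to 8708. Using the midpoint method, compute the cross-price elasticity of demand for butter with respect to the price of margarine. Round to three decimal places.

1.362

%ΔQ_x = (8708 − 5524)/[(5524+8708)/2] = 3184/7116 ≈ 0.4474.
%ΔP_y = (68.2 − 48.96)/[(48.96+68.2)/2] ≈ 0.3284.
E_xy = 0.4474/0.3284 ≈ 1.362.
E_xy > 0, so butter and margarine are substitutes.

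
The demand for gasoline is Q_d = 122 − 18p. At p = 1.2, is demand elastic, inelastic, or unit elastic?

At p = 1.2, Q_d = 100.4.
dQ_d/dp = −18.
Point elasticity E = (dQ_d/dp)·(p/Q_d) = -18 × 1.2/100.4 ≈ -0.215.
|E| ≈ 0.215 < 1, so demand is inelastic.

inelastic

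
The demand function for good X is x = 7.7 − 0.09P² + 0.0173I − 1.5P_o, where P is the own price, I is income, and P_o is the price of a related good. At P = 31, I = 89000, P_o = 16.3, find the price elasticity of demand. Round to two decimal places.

-0.12

Substituting, x = 7.7 − 0.09(31)² + 0.0173(89000) − 1.5(16.3) = 7.7 − 86.49 + 1539.7 − 24.45 = 1436.46.
∂x/∂P = −2·0.09·P = -5.58, so E_p = -5.58·(31/1436.46) ≈ -0.12.
|E_p| < 1: demand is inelastic.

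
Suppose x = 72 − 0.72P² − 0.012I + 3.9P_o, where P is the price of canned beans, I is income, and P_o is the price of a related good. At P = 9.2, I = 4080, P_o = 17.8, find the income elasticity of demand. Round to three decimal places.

-1.553

Substituting, x = 72 − 0.72(9.2)² − 0.012(4080) + 3.9(17.8) = 72 − 60.9408 − 48.96 + 69.42 = 31.5192.
∂x/∂I = −0.012, so E_I = -0.012·(4080/31.5192) ≈ -1.553.
E_I < 0: inferior good.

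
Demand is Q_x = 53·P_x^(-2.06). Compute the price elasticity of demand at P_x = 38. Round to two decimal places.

For a Cobb–Douglas (constant-elasticity) form Q_x = A·P_x^α·…, the elasticity with respect to P_x equals the exponent α at every point.
Here the exponent on P_x is -2.06, so the price elasticity of demand is -2.06.

-2.06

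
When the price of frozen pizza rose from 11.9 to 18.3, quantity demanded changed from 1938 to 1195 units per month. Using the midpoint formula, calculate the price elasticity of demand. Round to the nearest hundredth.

-1.12

%ΔQ = (1195 − 1938)/[(1938 + 1195)/2] = -743/1566.5 ≈ -0.4743.
%Δp = (18.3 − 11.9)/[(11.9 + 18.3)/2] = 6.4/15.1 ≈ 0.4238.
Arc elasticity E = %ΔQ/%Δp ≈ -0.4743/0.4238 ≈ -1.12.
|E| > 1: demand is elastic over this range.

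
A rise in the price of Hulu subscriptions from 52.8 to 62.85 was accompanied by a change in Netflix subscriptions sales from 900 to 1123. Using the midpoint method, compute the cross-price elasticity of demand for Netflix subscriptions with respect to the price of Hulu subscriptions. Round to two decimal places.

1.27

%ΔQ_x = (1123 − 900)/[(900+1123)/2] = 223/1011.5 ≈ 0.2205.
%ΔP_y = (62.85 − 52.8)/[(52.8+62.85)/2] ≈ 0.1738.
E_xy = 0.2205/0.1738 ≈ 1.27.
E_xy > 0, so Netflix subscriptions and Hulu subscriptions are substitutes.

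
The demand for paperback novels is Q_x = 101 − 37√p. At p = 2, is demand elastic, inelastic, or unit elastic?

inelastic

At p = 2, Q_x = 48.6741.
dQ_x/dp = −37/(2√p) = −37/(2·1.4142).
Point elasticity E = (dQ_x/dp)·(p/Q_x) = -13.0815 × 2/48.6741 ≈ -0.538.
|E| ≈ 0.538 < 1, so demand is inelastic.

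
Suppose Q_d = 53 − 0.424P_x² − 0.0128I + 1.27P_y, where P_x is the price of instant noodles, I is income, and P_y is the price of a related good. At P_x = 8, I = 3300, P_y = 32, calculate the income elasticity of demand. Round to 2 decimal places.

First evaluate Q_d: 53 − 0.424(8)² − 0.0128(3300) + 1.27(32) = 53 − 27.136 − 42.24 + 40.64 = 24.264.
∂Q_d/∂I = −0.0128, so E_I = -0.0128·(3300/24.264) ≈ -1.74.
E_I < 0: inferior good.

-1.74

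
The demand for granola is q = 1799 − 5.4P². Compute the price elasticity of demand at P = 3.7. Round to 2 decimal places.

-0.09

At P = 3.7, q = 1725.074.
dq/dP = −2·5.4·P = −39.96.
Point elasticity E = (dq/dP)·(P/q) = -39.96 × 3.7/1725.074 ≈ -0.09.
|E| < 1, so demand is inelastic at this price.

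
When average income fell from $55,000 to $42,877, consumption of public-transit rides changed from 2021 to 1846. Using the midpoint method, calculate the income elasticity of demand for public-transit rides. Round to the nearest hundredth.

%ΔQ = (1846 − 2021)/[(2021+1846)/2] = -175/1933.5 ≈ -0.0905.
%ΔI = (42,877 − 55,000)/[(55,000+42,877)/2] = -12123/48938.5 ≈ -0.2477.
E_I = %ΔQ/%ΔI ≈ 0.37.
E_I ∈ (0,1): normal good (necessity).

0.37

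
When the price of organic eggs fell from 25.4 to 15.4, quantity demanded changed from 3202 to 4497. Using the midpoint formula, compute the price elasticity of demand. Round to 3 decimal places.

-0.686

%Δq = (4497 − 3202)/[(3202 + 4497)/2] = 1295/3849.5 ≈ 0.3364.
%Δp = (15.4 − 25.4)/[(25.4 + 15.4)/2] = -10/20.4 ≈ -0.4902.
Arc elasticity E = %Δq/%Δp ≈ 0.3364/-0.4902 ≈ -0.686.
|E| < 1: demand is inelastic over this range.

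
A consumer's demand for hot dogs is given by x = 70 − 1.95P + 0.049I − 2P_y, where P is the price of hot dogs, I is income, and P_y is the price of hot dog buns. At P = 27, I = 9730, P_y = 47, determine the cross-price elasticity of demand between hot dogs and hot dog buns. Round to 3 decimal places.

-0.235

First evaluate x: 70 − 1.95(27) + 0.049(9730) − 2(47) = 70 − 52.65 + 476.77 − 94 = 400.12.
∂x/∂P_y = −2, so E_xy = -2·(47/400.12) ≈ -0.235.
E_xy < 0: the goods are complements.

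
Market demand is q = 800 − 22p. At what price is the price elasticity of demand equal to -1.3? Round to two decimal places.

20.55

Set −bp/(a − bp) = −1.3 ⇒ bp = 1.3(a − bp) ⇒ bp(1+1.3) = 1.3·a.
p = 1.3·800/(22·2.3) ≈ 20.55.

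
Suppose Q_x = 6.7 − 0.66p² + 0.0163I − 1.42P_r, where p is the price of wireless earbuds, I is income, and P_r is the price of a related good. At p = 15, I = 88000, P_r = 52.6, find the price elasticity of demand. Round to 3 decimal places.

Substituting, Q_x = 6.7 − 0.66(15)² + 0.0163(88000) − 1.42(52.6) = 6.7 − 148.5 + 1434.4 − 74.692 = 1217.908.
∂Q_x/∂p = −2·0.66·p = -19.8, so E_p = -19.8·(15/1217.908) ≈ -0.244.
|E_p| < 1: demand is inelastic.

-0.244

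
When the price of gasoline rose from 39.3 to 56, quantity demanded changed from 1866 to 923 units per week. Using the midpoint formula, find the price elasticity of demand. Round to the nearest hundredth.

%ΔQ = (923 − 1866)/[(1866 + 923)/2] = -943/1394.5 ≈ -0.6762.
%Δp = (56 − 39.3)/[(39.3 + 56)/2] = 16.7/47.65 ≈ 0.3505.
Arc elasticity E = %ΔQ/%Δp ≈ -0.6762/0.3505 ≈ -1.93.
|E| > 1: demand is elastic over this range.

-1.93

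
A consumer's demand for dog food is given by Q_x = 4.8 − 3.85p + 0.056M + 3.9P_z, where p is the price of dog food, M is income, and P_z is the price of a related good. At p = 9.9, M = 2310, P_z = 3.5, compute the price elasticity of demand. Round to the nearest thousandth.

First evaluate Q_x: 4.8 − 3.85(9.9) + 0.056(2310) + 3.9(3.5) = 4.8 − 38.115 + 129.36 + 13.65 = 109.695.
∂Q_x/∂p = −3.85, so E_p = (−3.85)·(9.9/109.695) ≈ -0.347.
|E_p| < 1: demand is inelastic.

-0.347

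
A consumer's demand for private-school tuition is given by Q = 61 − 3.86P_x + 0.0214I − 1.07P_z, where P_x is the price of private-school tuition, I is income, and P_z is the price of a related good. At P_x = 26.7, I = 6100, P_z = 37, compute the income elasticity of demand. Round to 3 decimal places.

At the given point, Q = 61 − 3.86(26.7) + 0.0214(6100) − 1.07(37) = 61 − 103.062 + 130.54 − 39.59 = 48.888.
∂Q/∂I = +0.0214, so E_I = 0.0214·(6100/48.888) ≈ 2.670.
E_I > 1: normal good (luxury).

2.670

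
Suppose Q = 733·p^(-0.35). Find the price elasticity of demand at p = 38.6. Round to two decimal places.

For a Cobb–Douglas (constant-elasticity) form Q = A·p^α·…, the elasticity with respect to p equals the exponent α at every point.
Here the exponent on p is -0.35, so the price elasticity of demand is -0.35.

-0.35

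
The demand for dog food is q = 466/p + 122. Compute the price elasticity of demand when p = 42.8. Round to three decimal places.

At p = 42.8, q = 132.8879.
dq/dp = −466/p² = −0.2544.
Point elasticity E = (dq/dp)·(p/q) = -0.2544 × 42.8/132.8879 ≈ -0.082.
|E| < 1, so demand is inelastic at this price.

-0.082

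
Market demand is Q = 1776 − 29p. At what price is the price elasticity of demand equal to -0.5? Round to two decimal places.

Set −bp/(a − bp) = −0.5 ⇒ bp = 0.5(a − bp) ⇒ bp(1+0.5) = 0.5·a.
p = 0.5·1776/(29·1.5) ≈ 20.41.

20.41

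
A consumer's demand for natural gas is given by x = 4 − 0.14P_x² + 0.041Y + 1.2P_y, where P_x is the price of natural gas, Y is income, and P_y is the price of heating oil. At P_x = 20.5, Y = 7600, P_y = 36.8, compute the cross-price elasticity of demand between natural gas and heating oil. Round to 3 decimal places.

0.147

Evaluating quantity at (P_x, Y, P_y) gives x = 4 − 0.14(20.5)² + 0.041(7600) + 1.2(36.8) = 4 − 58.835 + 311.6 + 44.16 = 300.925.
∂x/∂P_y = +1.2, so E_xy = 1.2·(36.8/300.925) ≈ 0.147.
E_xy > 0: the goods are substitutes.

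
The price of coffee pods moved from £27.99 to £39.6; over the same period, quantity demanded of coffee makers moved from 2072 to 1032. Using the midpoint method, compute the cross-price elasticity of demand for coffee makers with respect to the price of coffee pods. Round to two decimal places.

-1.95

%ΔQ_x = (1032 − 2072)/[(2072+1032)/2] = -1040/1552 ≈ -0.6701.
%ΔP_y = (39.6 − 27.99)/[(27.99+39.6)/2] ≈ 0.3435.
E_xy = -0.6701/0.3435 ≈ -1.95.
E_xy < 0, so coffee makers and coffee pods are complements.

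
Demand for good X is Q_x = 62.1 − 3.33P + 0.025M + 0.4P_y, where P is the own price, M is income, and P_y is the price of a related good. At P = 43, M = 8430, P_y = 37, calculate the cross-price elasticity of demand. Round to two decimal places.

0.10

Substituting, Q_x = 62.1 − 3.33(43) + 0.025(8430) + 0.4(37) = 62.1 − 143.19 + 210.75 + 14.8 = 144.46.
∂Q_x/∂P_y = +0.4, so E_xy = 0.4·(37/144.46) ≈ 0.10.
E_xy > 0: the goods are substitutes.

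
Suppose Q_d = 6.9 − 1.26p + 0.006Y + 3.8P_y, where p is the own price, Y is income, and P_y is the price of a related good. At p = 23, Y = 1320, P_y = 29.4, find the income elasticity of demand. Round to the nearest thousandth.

Evaluating quantity at (p, Y, P_y) gives Q_d = 6.9 − 1.26(23) + 0.006(1320) + 3.8(29.4) = 6.9 − 28.98 + 7.92 + 111.72 = 97.56.
∂Q_d/∂Y = +0.006, so E_I = 0.006·(1320/97.56) ≈ 0.081.
E_I ∈ (0,1): normal good (necessity).

0.081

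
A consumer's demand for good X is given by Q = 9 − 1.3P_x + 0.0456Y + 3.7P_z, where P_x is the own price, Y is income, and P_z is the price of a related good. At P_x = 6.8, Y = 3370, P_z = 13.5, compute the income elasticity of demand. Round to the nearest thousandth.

First evaluate Q: 9 − 1.3(6.8) + 0.0456(3370) + 3.7(13.5) = 9 − 8.84 + 153.672 + 49.95 = 203.782.
∂Q/∂Y = +0.0456, so E_I = 0.0456·(3370/203.782) ≈ 0.754.
E_I ∈ (0,1): normal good (necessity).

0.754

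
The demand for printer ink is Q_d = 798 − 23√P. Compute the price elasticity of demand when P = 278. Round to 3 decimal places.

-0.463

At P = 278, Q_d = 414.5134.
dQ_d/dP = −23/(2√P) = −23/(2·16.6733).
Point elasticity E = (dQ_d/dP)·(P/Q_d) = -0.6897 × 278/414.5134 ≈ -0.463.
|E| < 1, so demand is inelastic at this price.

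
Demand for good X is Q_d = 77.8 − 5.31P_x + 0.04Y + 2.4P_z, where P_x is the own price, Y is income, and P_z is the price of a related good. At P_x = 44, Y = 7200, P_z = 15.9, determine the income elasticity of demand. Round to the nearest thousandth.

1.691

Q_d = 77.8 − 5.31(44) + 0.04(7200) + 2.4(15.9) = 77.8 − 233.64 + 288 + 38.16 = 170.32.
∂Q_d/∂Y = +0.04, so E_I = 0.04·(7200/170.32) ≈ 1.691.
E_I > 1: normal good (luxury).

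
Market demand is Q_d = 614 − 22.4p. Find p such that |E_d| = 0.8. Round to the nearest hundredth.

Set −bp/(a − bp) = −0.8 ⇒ bp = 0.8(a − bp) ⇒ bp(1+0.8) = 0.8·a.
p = 0.8·614/(22.4·1.8) ≈ 12.18.

12.18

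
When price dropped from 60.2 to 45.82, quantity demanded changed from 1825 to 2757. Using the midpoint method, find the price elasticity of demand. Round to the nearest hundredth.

-1.50

%ΔQ = (2757 − 1825)/[(1825 + 2757)/2] = 932/2291 ≈ 0.4068.
%Δp = (45.82 − 60.2)/[(60.2 + 45.82)/2] = -14.38/53.01 ≈ -0.2713.
Arc elasticity E = %ΔQ/%Δp ≈ 0.4068/-0.2713 ≈ -1.50.
|E| > 1: demand is elastic over this range.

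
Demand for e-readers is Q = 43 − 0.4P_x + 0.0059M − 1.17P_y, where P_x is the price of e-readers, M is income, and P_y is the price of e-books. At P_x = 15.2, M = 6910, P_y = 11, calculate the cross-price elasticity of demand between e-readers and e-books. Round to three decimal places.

Substituting, Q = 43 − 0.4(15.2) + 0.0059(6910) − 1.17(11) = 43 − 6.08 + 40.769 − 12.87 = 64.819.
∂Q/∂P_y = −1.17, so E_xy = -1.17·(11/64.819) ≈ -0.199.
E_xy < 0: the goods are complements.

-0.199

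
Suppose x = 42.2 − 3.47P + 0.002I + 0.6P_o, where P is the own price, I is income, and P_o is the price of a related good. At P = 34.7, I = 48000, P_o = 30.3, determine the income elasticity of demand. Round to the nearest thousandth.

First evaluate x: 42.2 − 3.47(34.7) + 0.002(48000) + 0.6(30.3) = 42.2 − 120.409 + 96 + 18.18 = 35.971.
∂x/∂I = +0.002, so E_I = 0.002·(48000/35.971) ≈ 2.669.
E_I > 1: normal good (luxury).

2.669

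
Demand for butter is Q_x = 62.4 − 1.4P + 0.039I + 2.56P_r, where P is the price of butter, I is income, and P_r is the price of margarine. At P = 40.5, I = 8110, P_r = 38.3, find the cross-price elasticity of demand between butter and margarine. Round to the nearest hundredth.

Evaluating quantity at (P, I, P_r) gives Q_x = 62.4 − 1.4(40.5) + 0.039(8110) + 2.56(38.3) = 62.4 − 56.7 + 316.29 + 98.048 = 420.038.
∂Q_x/∂P_r = +2.56, so E_xy = 2.56·(38.3/420.038) ≈ 0.23.
E_xy > 0: the goods are substitutes.

0.23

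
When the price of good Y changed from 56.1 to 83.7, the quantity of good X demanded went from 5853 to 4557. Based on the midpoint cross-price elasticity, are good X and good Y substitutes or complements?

%ΔQ_x = (4557 − 5853)/[(5853+4557)/2] = -1296/5205 ≈ -0.2490.
%ΔP_y = (83.7 − 56.1)/[(56.1+83.7)/2] ≈ 0.3948.
E_xy = -0.2490/0.3948 ≈ -0.631.
E_xy < 0, so the goods are complements.

complements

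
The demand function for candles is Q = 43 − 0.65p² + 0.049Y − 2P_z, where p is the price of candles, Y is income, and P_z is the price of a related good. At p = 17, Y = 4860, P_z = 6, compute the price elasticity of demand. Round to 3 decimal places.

At the given point, Q = 43 − 0.65(17)² + 0.049(4860) − 2(6) = 43 − 187.85 + 238.14 − 12 = 81.29.
∂Q/∂p = −2·0.65·p = -22.1, so E_p = -22.1·(17/81.29) ≈ -4.622.
|E_p| > 1: demand is elastic.

-4.622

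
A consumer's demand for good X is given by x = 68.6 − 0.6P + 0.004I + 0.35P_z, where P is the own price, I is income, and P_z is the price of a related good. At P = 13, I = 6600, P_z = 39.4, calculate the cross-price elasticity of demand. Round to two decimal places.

0.14

x = 68.6 − 0.6(13) + 0.004(6600) + 0.35(39.4) = 68.6 − 7.8 + 26.4 + 13.79 = 100.99.
∂x/∂P_z = +0.35, so E_xy = 0.35·(39.4/100.99) ≈ 0.14.
E_xy > 0: the goods are substitutes.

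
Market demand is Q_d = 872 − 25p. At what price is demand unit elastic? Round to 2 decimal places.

17.44

For linear demand Q_d = a − bp, E = −bp/(a − bp). |E| = 1 ⇒ bp = a − bp ⇒ p = a/(2b).
p = 872/(2·25) = 17.44.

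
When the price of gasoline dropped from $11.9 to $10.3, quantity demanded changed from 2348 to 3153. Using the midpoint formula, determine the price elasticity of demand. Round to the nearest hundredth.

%Δq = (3153 − 2348)/[(2348 + 3153)/2] = 805/2750.5 ≈ 0.2927.
%Δp = (10.3 − 11.9)/[(11.9 + 10.3)/2] = -1.6/11.1 ≈ -0.1441.
Arc elasticity E = %Δq/%Δp ≈ 0.2927/-0.1441 ≈ -2.03.
|E| > 1: demand is elastic over this range.

-2.03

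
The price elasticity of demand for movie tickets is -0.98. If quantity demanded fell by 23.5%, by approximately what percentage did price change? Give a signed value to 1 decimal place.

%ΔQ ≈ E × %ΔP ⇒ %ΔP = %ΔQ / E = (-23.5%)/(-0.98) ≈ 24.0%.

24.0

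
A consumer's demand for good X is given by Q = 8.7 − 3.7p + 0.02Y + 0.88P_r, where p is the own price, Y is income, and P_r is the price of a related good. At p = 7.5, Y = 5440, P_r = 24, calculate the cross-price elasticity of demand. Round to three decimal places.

Evaluating quantity at (p, Y, P_r) gives Q = 8.7 − 3.7(7.5) + 0.02(5440) + 0.88(24) = 8.7 − 27.75 + 108.8 + 21.12 = 110.87.
∂Q/∂P_r = +0.88, so E_xy = 0.88·(24/110.87) ≈ 0.190.
E_xy > 0: the goods are substitutes.

0.190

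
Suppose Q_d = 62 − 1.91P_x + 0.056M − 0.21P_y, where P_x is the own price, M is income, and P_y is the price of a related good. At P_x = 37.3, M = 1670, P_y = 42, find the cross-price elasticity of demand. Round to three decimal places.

Substituting, Q_d = 62 − 1.91(37.3) + 0.056(1670) − 0.21(42) = 62 − 71.243 + 93.52 − 8.82 = 75.457.
∂Q_d/∂P_y = −0.21, so E_xy = -0.21·(42/75.457) ≈ -0.117.
E_xy < 0: the goods are complements.

-0.117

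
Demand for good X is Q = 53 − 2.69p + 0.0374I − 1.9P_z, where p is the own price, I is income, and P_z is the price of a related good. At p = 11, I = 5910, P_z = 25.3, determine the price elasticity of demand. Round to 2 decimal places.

At the given point, Q = 53 − 2.69(11) + 0.0374(5910) − 1.9(25.3) = 53 − 29.59 + 221.034 − 48.07 = 196.374.
∂Q/∂p = −2.69, so E_p = (−2.69)·(11/196.374) ≈ -0.15.
|E_p| < 1: demand is inelastic.

-0.15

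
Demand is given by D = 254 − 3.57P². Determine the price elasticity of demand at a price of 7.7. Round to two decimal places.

At P = 7.7, D = 42.3347.
dD/dP = −2·3.57·P = −54.978.
Point elasticity E = (dD/dP)·(P/D) = -54.978 × 7.7/42.3347 ≈ -10.00.
|E| > 1, so demand is elastic at this price.

-10.00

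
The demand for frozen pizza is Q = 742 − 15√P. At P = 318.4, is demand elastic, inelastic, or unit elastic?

inelastic

At P = 318.4, Q = 474.3435.
dQ/dP = −15/(2√P) = −15/(2·17.8438).
Point elasticity E = (dQ/dP)·(P/Q) = -0.4203 × 318.4/474.3435 ≈ -0.282.
|E| ≈ 0.282 < 1, so demand is inelastic.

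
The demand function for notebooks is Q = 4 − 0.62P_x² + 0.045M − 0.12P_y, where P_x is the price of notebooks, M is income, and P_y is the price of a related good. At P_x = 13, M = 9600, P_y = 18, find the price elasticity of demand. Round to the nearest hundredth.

-0.64

Evaluating quantity at (P_x, M, P_y) gives Q = 4 − 0.62(13)² + 0.045(9600) − 0.12(18) = 4 − 104.78 + 432 − 2.16 = 329.06.
∂Q/∂P_x = −2·0.62·P_x = -16.12, so E_p = -16.12·(13/329.06) ≈ -0.64.
|E_p| < 1: demand is inelastic.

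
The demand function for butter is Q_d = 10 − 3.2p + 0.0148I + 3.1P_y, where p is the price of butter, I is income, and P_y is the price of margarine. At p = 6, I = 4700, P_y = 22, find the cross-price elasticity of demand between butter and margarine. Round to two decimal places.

0.53

At the given point, Q_d = 10 − 3.2(6) + 0.0148(4700) + 3.1(22) = 10 − 19.2 + 69.56 + 68.2 = 128.56.
∂Q_d/∂P_y = +3.1, so E_xy = 3.1·(22/128.56) ≈ 0.53.
E_xy > 0: the goods are substitutes.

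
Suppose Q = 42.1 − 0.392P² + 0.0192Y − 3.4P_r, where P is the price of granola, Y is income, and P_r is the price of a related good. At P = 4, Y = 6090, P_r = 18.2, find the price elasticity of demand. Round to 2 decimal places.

Evaluating quantity at (P, Y, P_r) gives Q = 42.1 − 0.392(4)² + 0.0192(6090) − 3.4(18.2) = 42.1 − 6.272 + 116.928 − 61.88 = 90.876.
∂Q/∂P = −2·0.392·P = -3.136, so E_p = -3.136·(4/90.876) ≈ -0.14.
|E_p| < 1: demand is inelastic.

-0.14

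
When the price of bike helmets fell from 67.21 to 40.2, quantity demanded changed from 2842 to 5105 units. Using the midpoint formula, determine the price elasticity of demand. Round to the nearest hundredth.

-1.13

%Δq = (5105 − 2842)/[(2842 + 5105)/2] = 2263/3973.5 ≈ 0.5695.
%Δp = (40.2 − 67.21)/[(67.21 + 40.2)/2] = -27.01/53.705 ≈ -0.5029.
Arc elasticity E = %Δq/%Δp ≈ 0.5695/-0.5029 ≈ -1.13.
|E| > 1: demand is elastic over this range.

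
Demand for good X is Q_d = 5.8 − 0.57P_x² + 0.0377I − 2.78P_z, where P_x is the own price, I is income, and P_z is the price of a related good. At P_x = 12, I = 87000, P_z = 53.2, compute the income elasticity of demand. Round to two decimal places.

1.07

Q_d = 5.8 − 0.57(12)² + 0.0377(87000) − 2.78(53.2) = 5.8 − 82.08 + 3279.9 − 147.896 = 3055.724.
∂Q_d/∂I = +0.0377, so E_I = 0.0377·(87000/3055.724) ≈ 1.07.
E_I > 1: normal good (luxury).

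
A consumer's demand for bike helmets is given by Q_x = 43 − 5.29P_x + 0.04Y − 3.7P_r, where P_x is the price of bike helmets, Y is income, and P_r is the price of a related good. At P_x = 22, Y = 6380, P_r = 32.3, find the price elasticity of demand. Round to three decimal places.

Evaluating quantity at (P_x, Y, P_r) gives Q_x = 43 − 5.29(22) + 0.04(6380) − 3.7(32.3) = 43 − 116.38 + 255.2 − 119.51 = 62.31.
∂Q_x/∂P_x = −5.29, so E_p = (−5.29)·(22/62.31) ≈ -1.868.
|E_p| > 1: demand is elastic.

-1.868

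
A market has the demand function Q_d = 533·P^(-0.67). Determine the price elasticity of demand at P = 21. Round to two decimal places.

For a Cobb–Douglas (constant-elasticity) form Q_d = A·P^α·…, the elasticity with respect to P equals the exponent α at every point.
Here the exponent on P is -0.67, so the price elasticity of demand is -0.67.

-0.67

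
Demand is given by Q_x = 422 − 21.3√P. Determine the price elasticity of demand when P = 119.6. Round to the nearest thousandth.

-0.616

At P = 119.6, Q_x = 189.0594.
dQ_x/dP = −21.3/(2√P) = −21.3/(2·10.9362).
Point elasticity E = (dQ_x/dP)·(P/Q_x) = -0.9738 × 119.6/189.0594 ≈ -0.616.
|E| < 1, so demand is inelastic at this price.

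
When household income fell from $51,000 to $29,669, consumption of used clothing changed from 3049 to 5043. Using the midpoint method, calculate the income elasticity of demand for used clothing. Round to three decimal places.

%ΔQ = (5043 − 3049)/[(3049+5043)/2] = 1994/4046 ≈ 0.4928.
%ΔM = (29,669 − 51,000)/[(51,000+29,669)/2] = -21331/40334.5 ≈ -0.5289.
E_I = %ΔQ/%ΔM ≈ -0.932.
E_I < 0: inferior good.

-0.932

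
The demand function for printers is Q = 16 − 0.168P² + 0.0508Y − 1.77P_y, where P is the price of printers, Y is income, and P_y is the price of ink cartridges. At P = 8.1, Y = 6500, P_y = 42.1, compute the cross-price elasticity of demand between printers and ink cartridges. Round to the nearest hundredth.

First evaluate Q: 16 − 0.168(8.1)² + 0.0508(6500) − 1.77(42.1) = 16 − 11.0225 + 330.2 − 74.517 = 260.6605.
∂Q/∂P_y = −1.77, so E_xy = -1.77·(42.1/260.6605) ≈ -0.29.
E_xy < 0: the goods are complements.

-0.29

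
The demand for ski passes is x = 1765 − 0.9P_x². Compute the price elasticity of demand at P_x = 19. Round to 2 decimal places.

At P_x = 19, x = 1440.1.
dx/dP_x = −2·0.9·P_x = −34.2.
Point elasticity E = (dx/dP_x)·(P_x/x) = -34.2 × 19/1440.1 ≈ -0.45.
|E| < 1, so demand is inelastic at this price.

-0.45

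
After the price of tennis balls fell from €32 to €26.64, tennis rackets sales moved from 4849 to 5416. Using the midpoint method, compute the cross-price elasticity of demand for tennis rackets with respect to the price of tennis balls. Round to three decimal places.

%ΔQ_x = (5416 − 4849)/[(4849+5416)/2] = 567/5132.5 ≈ 0.1105.
%ΔP_y = (26.64 − 32)/[(32+26.64)/2] ≈ -0.1828.
E_xy = 0.1105/-0.1828 ≈ -0.604.
E_xy < 0, so tennis rackets and tennis balls are complements.

-0.604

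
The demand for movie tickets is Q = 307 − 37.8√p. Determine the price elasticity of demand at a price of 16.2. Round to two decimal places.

-0.49

At p = 16.2, Q = 154.8579.
dQ/dp = −37.8/(2√p) = −37.8/(2·4.0249).
Point elasticity E = (dQ/dp)·(p/Q) = -4.6957 × 16.2/154.8579 ≈ -0.49.
|E| < 1, so demand is inelastic at this price.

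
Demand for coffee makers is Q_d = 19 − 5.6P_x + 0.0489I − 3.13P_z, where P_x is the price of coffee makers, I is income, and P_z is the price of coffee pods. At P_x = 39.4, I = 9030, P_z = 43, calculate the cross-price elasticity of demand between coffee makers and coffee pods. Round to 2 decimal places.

-1.28

At the given point, Q_d = 19 − 5.6(39.4) + 0.0489(9030) − 3.13(43) = 19 − 220.64 + 441.567 − 134.59 = 105.337.
∂Q_d/∂P_z = −3.13, so E_xy = -3.13·(43/105.337) ≈ -1.28.
E_xy < 0: the goods are complements.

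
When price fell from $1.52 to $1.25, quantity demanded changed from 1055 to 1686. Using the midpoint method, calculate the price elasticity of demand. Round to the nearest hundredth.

%ΔQ = (1686 − 1055)/[(1055 + 1686)/2] = 631/1370.5 ≈ 0.4604.
%ΔP = (1.25 − 1.52)/[(1.52 + 1.25)/2] = -0.27/1.385 ≈ -0.1949.
Arc elasticity E = %ΔQ/%ΔP ≈ 0.4604/-0.1949 ≈ -2.36.
|E| > 1: demand is elastic over this range.

-2.36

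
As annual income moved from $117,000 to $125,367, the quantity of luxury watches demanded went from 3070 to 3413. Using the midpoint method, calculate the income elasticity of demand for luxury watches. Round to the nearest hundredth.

%ΔQ = (3413 − 3070)/[(3070+3413)/2] = 343/3241.5 ≈ 0.1058.
%ΔI = (125,367 − 117,000)/[(117,000+125,367)/2] = 8367/121183.5 ≈ 0.0690.
E_I = %ΔQ/%ΔI ≈ 1.53.
E_I > 1: normal good (luxury).

1.53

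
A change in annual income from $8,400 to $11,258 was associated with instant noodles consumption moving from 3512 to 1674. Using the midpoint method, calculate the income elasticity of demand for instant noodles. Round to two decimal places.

%ΔQ = (1674 − 3512)/[(3512+1674)/2] = -1838/2593 ≈ -0.7088.
%ΔI = (11,258 − 8,400)/[(8,400+11,258)/2] = 2858/9829 ≈ 0.2908.
E_I = %ΔQ/%ΔI ≈ -2.44.
E_I < 0: inferior good.

-2.44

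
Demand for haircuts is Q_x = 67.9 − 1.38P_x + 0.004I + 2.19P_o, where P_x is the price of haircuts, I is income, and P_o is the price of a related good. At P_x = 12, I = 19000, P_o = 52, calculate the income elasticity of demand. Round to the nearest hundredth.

0.32

Evaluating quantity at (P_x, I, P_o) gives Q_x = 67.9 − 1.38(12) + 0.004(19000) + 2.19(52) = 67.9 − 16.56 + 76 + 113.88 = 241.22.
∂Q_x/∂I = +0.004, so E_I = 0.004·(19000/241.22) ≈ 0.32.
E_I ∈ (0,1): normal good (necessity).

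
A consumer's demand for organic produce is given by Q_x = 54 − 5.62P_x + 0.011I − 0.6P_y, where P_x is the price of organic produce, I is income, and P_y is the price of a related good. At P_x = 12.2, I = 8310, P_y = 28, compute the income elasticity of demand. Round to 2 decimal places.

1.52

Evaluating quantity at (P_x, I, P_y) gives Q_x = 54 − 5.62(12.2) + 0.011(8310) − 0.6(28) = 54 − 68.564 + 91.41 − 16.8 = 60.046.
∂Q_x/∂I = +0.011, so E_I = 0.011·(8310/60.046) ≈ 1.52.
E_I > 1: normal good (luxury).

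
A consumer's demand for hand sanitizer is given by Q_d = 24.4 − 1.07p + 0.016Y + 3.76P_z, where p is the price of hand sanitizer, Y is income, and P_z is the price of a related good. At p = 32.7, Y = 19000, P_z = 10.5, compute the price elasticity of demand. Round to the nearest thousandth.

-0.105

At the given point, Q_d = 24.4 − 1.07(32.7) + 0.016(19000) + 3.76(10.5) = 24.4 − 34.989 + 304 + 39.48 = 332.891.
∂Q_d/∂p = −1.07, so E_p = (−1.07)·(32.7/332.891) ≈ -0.105.
|E_p| < 1: demand is inelastic.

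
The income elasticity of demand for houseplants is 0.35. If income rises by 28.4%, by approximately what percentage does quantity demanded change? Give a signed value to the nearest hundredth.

9.94

%ΔQ ≈ E × %ΔI = (0.35) × (28.4%) = 9.94%.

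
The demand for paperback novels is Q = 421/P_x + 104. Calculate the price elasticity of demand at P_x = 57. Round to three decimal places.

At P_x = 57, Q = 111.386.
dQ/dP_x = −421/P_x² = −0.1296.
Point elasticity E = (dQ/dP_x)·(P_x/Q) = -0.1296 × 57/111.386 ≈ -0.066.
|E| < 1, so demand is inelastic at this price.

-0.066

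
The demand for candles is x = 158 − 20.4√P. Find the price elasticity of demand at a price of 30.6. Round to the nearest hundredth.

-1.25

At P = 30.6, x = 45.1528.
dx/dP = −20.4/(2√P) = −20.4/(2·5.5317).
Point elasticity E = (dx/dP)·(P/x) = -1.8439 × 30.6/45.1528 ≈ -1.25.
|E| > 1, so demand is elastic at this price.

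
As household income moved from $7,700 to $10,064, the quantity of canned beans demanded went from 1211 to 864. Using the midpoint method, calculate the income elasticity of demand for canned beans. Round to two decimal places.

-1.26

%ΔQ = (864 − 1211)/[(1211+864)/2] = -347/1037.5 ≈ -0.3345.
%ΔI = (10,064 − 7,700)/[(7,700+10,064)/2] = 2364/8882 ≈ 0.2662.
E_I = %ΔQ/%ΔI ≈ -1.26.
E_I < 0: inferior good.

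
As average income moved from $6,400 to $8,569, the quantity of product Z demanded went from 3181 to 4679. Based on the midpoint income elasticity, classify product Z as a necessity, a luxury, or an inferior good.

luxury

%ΔQ = (4679 − 3181)/[(3181+4679)/2] = 1498/3930 ≈ 0.3812.
%ΔI = (8,569 − 6,400)/[(6,400+8,569)/2] = 2169/7484.5 ≈ 0.2898.
E_I = %ΔQ/%ΔI ≈ 1.315.
E_I > 1: normal good (luxury).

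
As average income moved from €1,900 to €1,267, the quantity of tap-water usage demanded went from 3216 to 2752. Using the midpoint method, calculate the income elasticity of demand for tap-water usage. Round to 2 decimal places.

%ΔQ = (2752 − 3216)/[(3216+2752)/2] = -464/2984 ≈ -0.1555.
%ΔM = (1,267 − 1,900)/[(1,900+1,267)/2] = -633/1583.5 ≈ -0.3997.
E_I = %ΔQ/%ΔM ≈ 0.39.
E_I ∈ (0,1): normal good (necessity).

0.39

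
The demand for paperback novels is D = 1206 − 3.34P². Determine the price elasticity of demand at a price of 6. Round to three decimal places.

At P = 6, D = 1085.76.
dD/dP = −2·3.34·P = −40.08.
Point elasticity E = (dD/dP)·(P/D) = -40.08 × 6/1085.76 ≈ -0.221.
|E| < 1, so demand is inelastic at this price.

-0.221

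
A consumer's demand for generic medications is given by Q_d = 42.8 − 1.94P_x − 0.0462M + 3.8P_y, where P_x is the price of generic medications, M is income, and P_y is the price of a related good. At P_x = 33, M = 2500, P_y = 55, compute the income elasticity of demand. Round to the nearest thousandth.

At the given point, Q_d = 42.8 − 1.94(33) − 0.0462(2500) + 3.8(55) = 42.8 − 64.02 − 115.5 + 209 = 72.28.
∂Q_d/∂M = −0.0462, so E_I = -0.0462·(2500/72.28) ≈ -1.598.
E_I < 0: inferior good.

-1.598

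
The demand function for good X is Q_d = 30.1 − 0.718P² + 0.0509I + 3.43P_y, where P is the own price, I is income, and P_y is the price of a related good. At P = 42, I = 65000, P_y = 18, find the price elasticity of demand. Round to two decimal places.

-1.19

Substituting, Q_d = 30.1 − 0.718(42)² + 0.0509(65000) + 3.43(18) = 30.1 − 1266.552 + 3308.5 + 61.74 = 2133.788.
∂Q_d/∂P = −2·0.718·P = -60.312, so E_p = -60.312·(42/2133.788) ≈ -1.19.
|E_p| > 1: demand is elastic.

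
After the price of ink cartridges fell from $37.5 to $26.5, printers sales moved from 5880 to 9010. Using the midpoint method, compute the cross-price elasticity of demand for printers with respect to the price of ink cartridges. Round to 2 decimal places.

%ΔQ_x = (9010 − 5880)/[(5880+9010)/2] = 3130/7445 ≈ 0.4204.
%ΔP_y = (26.5 − 37.5)/[(37.5+26.5)/2] ≈ -0.3438.
E_xy = 0.4204/-0.3438 ≈ -1.22.
E_xy < 0, so printers and ink cartridges are complements.

-1.22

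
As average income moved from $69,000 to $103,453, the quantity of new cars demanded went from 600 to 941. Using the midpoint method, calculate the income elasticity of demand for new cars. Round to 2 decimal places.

1.11

%ΔQ = (941 − 600)/[(600+941)/2] = 341/770.5 ≈ 0.4426.
%ΔM = (103,453 − 69,000)/[(69,000+103,453)/2] = 34453/86226.5 ≈ 0.3996.
E_I = %ΔQ/%ΔM ≈ 1.11.
E_I > 1: normal good (luxury).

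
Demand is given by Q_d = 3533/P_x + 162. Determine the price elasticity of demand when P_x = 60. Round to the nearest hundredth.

At P_x = 60, Q_d = 220.8833.
dQ_d/dP_x = −3533/P_x² = −0.9814.
Point elasticity E = (dQ_d/dP_x)·(P_x/Q_d) = -0.9814 × 60/220.8833 ≈ -0.27.
|E| < 1, so demand is inelastic at this price.

-0.27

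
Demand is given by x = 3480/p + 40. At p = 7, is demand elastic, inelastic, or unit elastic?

At p = 7, x = 537.1429.
dx/dp = −3480/p² = −71.0204.
Point elasticity E = (dx/dp)·(p/x) = -71.0204 × 7/537.1429 ≈ -0.926.
|E| ≈ 0.926 < 1, so demand is inelastic.

inelastic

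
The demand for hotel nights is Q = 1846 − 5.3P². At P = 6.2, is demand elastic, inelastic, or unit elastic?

At P = 6.2, Q = 1642.268.
dQ/dP = −2·5.3·P = −65.72.
Point elasticity E = (dQ/dP)·(P/Q) = -65.72 × 6.2/1642.268 ≈ -0.248.
|E| ≈ 0.248 < 1, so demand is inelastic.

inelastic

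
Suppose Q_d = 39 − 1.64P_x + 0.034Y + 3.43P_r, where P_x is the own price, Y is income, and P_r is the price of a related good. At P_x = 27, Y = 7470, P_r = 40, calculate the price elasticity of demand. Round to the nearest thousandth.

-0.115

At the given point, Q_d = 39 − 1.64(27) + 0.034(7470) + 3.43(40) = 39 − 44.28 + 253.98 + 137.2 = 385.9.
∂Q_d/∂P_x = −1.64, so E_p = (−1.64)·(27/385.9) ≈ -0.115.
|E_p| < 1: demand is inelastic.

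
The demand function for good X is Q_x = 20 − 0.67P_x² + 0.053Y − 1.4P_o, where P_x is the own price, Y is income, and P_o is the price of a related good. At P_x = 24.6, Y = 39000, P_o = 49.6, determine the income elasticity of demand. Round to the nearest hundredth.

1.28

Evaluating quantity at (P_x, Y, P_o) gives Q_x = 20 − 0.67(24.6)² + 0.053(39000) − 1.4(49.6) = 20 − 405.4572 + 2067 − 69.44 = 1612.1028.
∂Q_x/∂Y = +0.053, so E_I = 0.053·(39000/1612.1028) ≈ 1.28.
E_I > 1: normal good (luxury).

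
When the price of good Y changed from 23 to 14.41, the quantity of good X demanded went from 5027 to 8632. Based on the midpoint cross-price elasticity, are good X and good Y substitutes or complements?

complements

%ΔQ_x = (8632 − 5027)/[(5027+8632)/2] = 3605/6829.5 ≈ 0.5279.
%ΔP_y = (14.41 − 23)/[(23+14.41)/2] ≈ -0.4592.
E_xy = 0.5279/-0.4592 ≈ -1.149.
E_xy < 0, so the goods are complements.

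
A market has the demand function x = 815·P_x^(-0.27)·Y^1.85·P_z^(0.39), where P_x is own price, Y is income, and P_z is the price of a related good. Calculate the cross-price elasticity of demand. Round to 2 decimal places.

0.39

For a Cobb–Douglas (constant-elasticity) form x = A·P_z^α·…, the elasticity with respect to P_z equals the exponent α at every point.
Here the exponent on P_z is 0.39, so the cross-price elasticity of demand is 0.39.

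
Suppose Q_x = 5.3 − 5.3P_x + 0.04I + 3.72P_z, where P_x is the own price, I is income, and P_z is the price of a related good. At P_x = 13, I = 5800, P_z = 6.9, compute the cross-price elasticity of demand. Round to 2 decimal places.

0.13

At the given point, Q_x = 5.3 − 5.3(13) + 0.04(5800) + 3.72(6.9) = 5.3 − 68.9 + 232 + 25.668 = 194.068.
∂Q_x/∂P_z = +3.72, so E_xy = 3.72·(6.9/194.068) ≈ 0.13.
E_xy > 0: the goods are substitutes.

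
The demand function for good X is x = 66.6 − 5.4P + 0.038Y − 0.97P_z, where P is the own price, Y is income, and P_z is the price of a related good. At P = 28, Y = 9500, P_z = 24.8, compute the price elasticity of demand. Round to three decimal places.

-0.599

First evaluate x: 66.6 − 5.4(28) + 0.038(9500) − 0.97(24.8) = 66.6 − 151.2 + 361 − 24.056 = 252.344.
∂x/∂P = −5.4, so E_p = (−5.4)·(28/252.344) ≈ -0.599.
|E_p| < 1: demand is inelastic.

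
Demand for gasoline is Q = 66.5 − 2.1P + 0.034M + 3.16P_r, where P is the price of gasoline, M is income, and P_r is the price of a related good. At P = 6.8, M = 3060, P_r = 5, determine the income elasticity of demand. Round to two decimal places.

First evaluate Q: 66.5 − 2.1(6.8) + 0.034(3060) + 3.16(5) = 66.5 − 14.28 + 104.04 + 15.8 = 172.06.
∂Q/∂M = +0.034, so E_I = 0.034·(3060/172.06) ≈ 0.60.
E_I ∈ (0,1): normal good (necessity).

0.60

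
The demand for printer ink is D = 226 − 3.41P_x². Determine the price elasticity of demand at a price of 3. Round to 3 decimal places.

At P_x = 3, D = 195.31.
dD/dP_x = −2·3.41·P_x = −20.46.
Point elasticity E = (dD/dP_x)·(P_x/D) = -20.46 × 3/195.31 ≈ -0.314.
|E| < 1, so demand is inelastic at this price.

-0.314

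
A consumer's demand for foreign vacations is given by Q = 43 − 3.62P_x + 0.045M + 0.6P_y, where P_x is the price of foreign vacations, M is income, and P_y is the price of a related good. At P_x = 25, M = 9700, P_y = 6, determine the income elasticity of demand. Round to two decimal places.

At the given point, Q = 43 − 3.62(25) + 0.045(9700) + 0.6(6) = 43 − 90.5 + 436.5 + 3.6 = 392.6.
∂Q/∂M = +0.045, so E_I = 0.045·(9700/392.6) ≈ 1.11.
E_I > 1: normal good (luxury).

1.11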